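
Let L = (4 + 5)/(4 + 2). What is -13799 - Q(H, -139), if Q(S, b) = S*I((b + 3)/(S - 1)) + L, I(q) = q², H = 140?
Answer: -538457801/38642 ≈ -13935.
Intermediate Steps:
L = 3/2 (L = 9/6 = 9*(⅙) = 3/2 ≈ 1.5000)
Q(S, b) = 3/2 + S*(3 + b)²/(-1 + S)² (Q(S, b) = S*((b + 3)/(S - 1))² + 3/2 = S*((3 + b)/(-1 + S))² + 3/2 = S*((3 + b)²/(-1 + S)²) + 3/2 = S*(3 + b)²/(-1 + S)² + 3/2 = 3/2 + S*(3 + b)²/(-1 + S)²)
-13799 - Q(H, -139) = -13799 - (3/2 + 140*(3 - 139)²/(-1 + 140)²) = -13799 - (3/2 + 140*(-136)²/139²) = -13799 - (3/2 + 140*(1/19321)*18496) = -13799 - (3/2 + 2589440/19321) = -13799 - 1*5236843/38642 = -13799 - 5236843/38642 = -538457801/38642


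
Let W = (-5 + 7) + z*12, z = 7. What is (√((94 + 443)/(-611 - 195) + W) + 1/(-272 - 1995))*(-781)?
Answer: 781/2267 - 781*√55435874/806 ≈ -7214.2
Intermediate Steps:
W = 86 (W = (-5 + 7) + 7*12 = 2 + 84 = 86)
(√((94 + 443)/(-611 - 195) + W) + 1/(-272 - 1995))*(-781) = (√((94 + 443)/(-611 - 195) + 86) + 1/(-272 - 1995))*(-781) = (√(537/(-806) + 86) + 1/(-2267))*(-781) = (√(537*(-1/806) + 86) - 1/2267)*(-781) = (√(-537/806 + 86) - 1/2267)*(-781) = (√(68779/806) - 1/2267)*(-781) = (√55435874/806 - 1/2267)*(-781) = (-1/2267 + √55435874/806)*(-781) = 781/2267 - 781*√55435874/806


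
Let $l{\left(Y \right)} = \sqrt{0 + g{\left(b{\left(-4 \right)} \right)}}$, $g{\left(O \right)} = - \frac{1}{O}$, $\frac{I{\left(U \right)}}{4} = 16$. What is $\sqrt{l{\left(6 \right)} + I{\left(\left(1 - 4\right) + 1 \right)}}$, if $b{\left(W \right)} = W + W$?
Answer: $\frac{\sqrt{256 + \sqrt{2}}}{2} \approx 8.0221$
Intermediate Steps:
$b{\left(W \right)} = 2 W$
$I{\left(U \right)} = 64$ ($I{\left(U \right)} = 4 \cdot 16 = 64$)
$l{\left(Y \right)} = \frac{\sqrt{2}}{4}$ ($l{\left(Y \right)} = \sqrt{0 - \frac{1}{2 \left(-4\right)}} = \sqrt{0 - \frac{1}{-8}} = \sqrt{0 - - \frac{1}{8}} = \sqrt{0 + \frac{1}{8}} = \sqrt{\frac{1}{8}} = \frac{\sqrt{2}}{4}$)
$\sqrt{l{\left(6 \right)} + I{\left(\left(1 - 4\right) + 1 \right)}} = \sqrt{\frac{\sqrt{2}}{4} + 64} = \sqrt{64 + \frac{\sqrt{2}}{4}}$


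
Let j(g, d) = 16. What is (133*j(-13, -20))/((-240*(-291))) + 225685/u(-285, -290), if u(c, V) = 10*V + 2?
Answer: -109414399/1405530 ≈ -77.846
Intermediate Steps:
u(c, V) = 2 + 10*V
(133*j(-13, -20))/((-240*(-291))) + 225685/u(-285, -290) = (133*16)/((-240*(-291))) + 225685/(2 + 10*(-290)) = 2128/69840 + 225685/(2 - 2900) = 2128*(1/69840) + 225685/(-2898) = 133/4365 + 225685*(-1/2898) = 133/4365 - 225685/2898 = -109414399/1405530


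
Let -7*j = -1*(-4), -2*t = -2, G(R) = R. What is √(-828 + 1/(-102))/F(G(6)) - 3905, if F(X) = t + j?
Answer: -3905 + 7*I*√8614614/306 ≈ -3905.0 + 67.142*I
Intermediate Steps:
t = 1 (t = -½*(-2) = 1)
j = -4/7 (j = -(-1)*(-4)/7 = -⅐*4 = -4/7 ≈ -0.57143)
F(X) = 3/7 (F(X) = 1 - 4/7 = 3/7)
√(-828 + 1/(-102))/F(G(6)) - 3905 = √(-828 + 1/(-102))/(3/7) - 3905 = √(-828 - 1/102)*(7/3) - 3905 = √(-84457/102)*(7/3) - 3905 = (I*√8614614/102)*(7/3) - 3905 = 7*I*√8614614/306 - 3905 = -3905 + 7*I*√8614614/306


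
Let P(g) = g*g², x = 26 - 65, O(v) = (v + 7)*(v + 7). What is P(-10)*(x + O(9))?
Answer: -217000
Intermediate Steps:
O(v) = (7 + v)² (O(v) = (7 + v)*(7 + v) = (7 + v)²)
x = -39
P(g) = g³
P(-10)*(x + O(9)) = (-10)³*(-39 + (7 + 9)²) = -1000*(-39 + 16²) = -1000*(-39 + 256) = -1000*217 = -217000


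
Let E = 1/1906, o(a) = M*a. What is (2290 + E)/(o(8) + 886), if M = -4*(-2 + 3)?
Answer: 4364741/1627724 ≈ 2.6815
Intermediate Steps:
M = -4 (M = -4*1 = -4)
o(a) = -4*a
E = 1/1906 ≈ 0.00052466
(2290 + E)/(o(8) + 886) = (2290 + 1/1906)/(-4*8 + 886) = 4364741/(1906*(-32 + 886)) = (4364741/1906)/854 = (4364741/1906)*(1/854) = 4364741/1627724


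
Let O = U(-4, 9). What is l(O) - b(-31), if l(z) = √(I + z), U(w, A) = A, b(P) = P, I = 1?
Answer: 31 + √10 ≈ 34.162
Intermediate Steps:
O = 9
l(z) = √(1 + z)
l(O) - b(-31) = √(1 + 9) - 1*(-31) = √10 + 31 = 31 + √10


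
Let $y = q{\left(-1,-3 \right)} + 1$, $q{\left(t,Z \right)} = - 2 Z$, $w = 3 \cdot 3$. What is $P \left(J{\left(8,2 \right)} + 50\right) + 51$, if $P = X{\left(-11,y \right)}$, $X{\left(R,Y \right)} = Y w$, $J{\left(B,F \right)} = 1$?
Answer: $3264$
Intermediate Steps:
$w = 9$
$y = 7$ ($y = \left(-2\right) \left(-3\right) + 1 = 6 + 1 = 7$)
$X{\left(R,Y \right)} = 9 Y$ ($X{\left(R,Y \right)} = Y 9 = 9 Y$)
$P = 63$ ($P = 9 \cdot 7 = 63$)
$P \left(J{\left(8,2 \right)} + 50\right) + 51 = 63 \left(1 + 50\right) + 51 = 63 \cdot 51 + 51 = 3213 + 51 = 3264$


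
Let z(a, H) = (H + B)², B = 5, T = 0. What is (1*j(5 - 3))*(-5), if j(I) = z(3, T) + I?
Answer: -135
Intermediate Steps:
z(a, H) = (5 + H)² (z(a, H) = (H + 5)² = (5 + H)²)
j(I) = 25 + I (j(I) = (5 + 0)² + I = 5² + I = 25 + I)
(1*j(5 - 3))*(-5) = (1*(25 + (5 - 3)))*(-5) = (1*(25 + 2))*(-5) = (1*27)*(-5) = 27*(-5) = -135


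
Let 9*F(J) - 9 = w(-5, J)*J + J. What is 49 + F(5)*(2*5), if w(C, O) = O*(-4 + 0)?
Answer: -419/9 ≈ -46.556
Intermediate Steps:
w(C, O) = -4*O (w(C, O) = O*(-4) = -4*O)
F(J) = 1 - 4*J²/9 + J/9 (F(J) = 1 + ((-4*J)*J + J)/9 = 1 + (-4*J² + J)/9 = 1 + (J - 4*J²)/9 = 1 + (-4*J²/9 + J/9) = 1 - 4*J²/9 + J/9)
49 + F(5)*(2*5) = 49 + (1 - 4/9*5² + (⅑)*5)*(2*5) = 49 + (1 - 4/9*25 + 5/9)*10 = 49 + (1 - 100/9 + 5/9)*10 = 49 - 86/9*10 = 49 - 860/9 = -419/9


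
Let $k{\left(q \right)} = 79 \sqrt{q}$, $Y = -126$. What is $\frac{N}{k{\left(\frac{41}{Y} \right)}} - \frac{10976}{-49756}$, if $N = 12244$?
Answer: $\frac{392}{1777} - \frac{36732 i \sqrt{574}}{3239} \approx 0.2206 - 271.7 i$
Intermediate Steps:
$\frac{N}{k{\left(\frac{41}{Y} \right)}} - \frac{10976}{-49756} = \frac{12244}{79 \sqrt{\frac{41}{-126}}} - \frac{10976}{-49756} = \frac{12244}{79 \sqrt{41 \left(- \frac{1}{126}\right)}} - - \frac{392}{1777} = \frac{12244}{79 \sqrt{- \frac{41}{126}}} + \frac{392}{1777} = \frac{12244}{79 \frac{i \sqrt{574}}{42}} + \frac{392}{1777} = \frac{12244}{\frac{79}{42} i \sqrt{574}} + \frac{392}{1777} = 12244 \left(- \frac{3 i \sqrt{574}}{3239}\right) + \frac{392}{1777} = - \frac{36732 i \sqrt{574}}{3239} + \frac{392}{1777} = \frac{392}{1777} - \frac{36732 i \sqrt{574}}{3239}$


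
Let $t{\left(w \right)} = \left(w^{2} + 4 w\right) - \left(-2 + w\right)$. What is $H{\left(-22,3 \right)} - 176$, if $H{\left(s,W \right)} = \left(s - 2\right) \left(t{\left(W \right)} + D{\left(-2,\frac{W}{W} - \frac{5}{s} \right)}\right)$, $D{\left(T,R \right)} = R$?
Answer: $- \frac{7540}{11} \approx -685.45$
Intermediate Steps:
$t{\left(w \right)} = 2 + w^{2} + 3 w$
$H{\left(s,W \right)} = \left(-2 + s\right) \left(3 + W^{2} - \frac{5}{s} + 3 W\right)$ ($H{\left(s,W \right)} = \left(s - 2\right) \left(\left(2 + W^{2} + 3 W\right) - \left(\frac{5}{s} - \frac{W}{W}\right)\right) = \left(-2 + s\right) \left(\left(2 + W^{2} + 3 W\right) + \left(1 - \frac{5}{s}\right)\right) = \left(-2 + s\right) \left(3 + W^{2} - \frac{5}{s} + 3 W\right)$)
$H{\left(-22,3 \right)} - 176 = \left(-11 - 18 - 2 \cdot 3^{2} + 3 \left(-22\right) + \frac{10}{-22} - 22 \cdot 3^{2} + 3 \cdot 3 \left(-22\right)\right) - 176 = \left(-11 - 18 - 18 - 66 + 10 \left(- \frac{1}{22}\right) - 198 - 198\right) - 176 = \left(-11 - 18 - 18 - 66 - \frac{5}{11} - 198 - 198\right) - 176 = - \frac{5604}{11} - 176 = - \frac{7540}{11}$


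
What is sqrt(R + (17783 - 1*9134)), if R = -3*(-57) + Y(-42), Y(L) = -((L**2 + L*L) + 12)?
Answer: 4*sqrt(330) ≈ 72.664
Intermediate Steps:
Y(L) = -12 - 2*L**2 (Y(L) = -((L**2 + L**2) + 12) = -(2*L**2 + 12) = -(12 + 2*L**2) = -12 - 2*L**2)
R = -3369 (R = -3*(-57) + (-12 - 2*(-42)**2) = 171 + (-12 - 2*1764) = 171 + (-12 - 3528) = 171 - 3540 = -3369)
sqrt(R + (17783 - 1*9134)) = sqrt(-3369 + (17783 - 1*9134)) = sqrt(-3369 + (17783 - 9134)) = sqrt(-3369 + 8649) = sqrt(5280) = 4*sqrt(330)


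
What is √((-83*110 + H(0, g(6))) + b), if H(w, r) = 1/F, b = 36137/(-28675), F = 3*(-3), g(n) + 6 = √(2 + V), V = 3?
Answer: 7*I*√55163177974/17205 ≈ 95.558*I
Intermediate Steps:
g(n) = -6 + √5 (g(n) = -6 + √(2 + 3) = -6 + √5)
F = -9
b = -36137/28675 (b = 36137*(-1/28675) = -36137/28675 ≈ -1.2602)
H(w, r) = -⅑ (H(w, r) = 1/(-9) = -⅑)
√((-83*110 + H(0, g(6))) + b) = √((-83*110 - ⅑) - 36137/28675) = √((-9130 - ⅑) - 36137/28675) = √(-82171/9 - 36137/28675) = √(-2356578658/258075) = 7*I*√55163177974/17205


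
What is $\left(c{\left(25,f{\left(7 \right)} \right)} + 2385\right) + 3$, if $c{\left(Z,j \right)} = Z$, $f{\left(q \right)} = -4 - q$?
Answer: $2413$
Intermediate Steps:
$\left(c{\left(25,f{\left(7 \right)} \right)} + 2385\right) + 3 = \left(25 + 2385\right) + 3 = 2410 + 3 = 2413$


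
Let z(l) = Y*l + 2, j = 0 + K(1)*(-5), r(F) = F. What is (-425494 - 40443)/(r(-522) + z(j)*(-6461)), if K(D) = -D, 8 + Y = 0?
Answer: -465937/244996 ≈ -1.9018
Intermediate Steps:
Y = -8 (Y = -8 + 0 = -8)
j = 5 (j = 0 - 1*1*(-5) = 0 - 1*(-5) = 0 + 5 = 5)
z(l) = 2 - 8*l (z(l) = -8*l + 2 = 2 - 8*l)
(-425494 - 40443)/(r(-522) + z(j)*(-6461)) = (-425494 - 40443)/(-522 + (2 - 8*5)*(-6461)) = -465937/(-522 + (2 - 40)*(-6461)) = -465937/(-522 - 38*(-6461)) = -465937/(-522 + 245518) = -465937/244996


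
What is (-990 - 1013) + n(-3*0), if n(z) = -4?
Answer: -2007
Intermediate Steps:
(-990 - 1013) + n(-3*0) = (-990 - 1013) - 4 = -2003 - 4 = -2007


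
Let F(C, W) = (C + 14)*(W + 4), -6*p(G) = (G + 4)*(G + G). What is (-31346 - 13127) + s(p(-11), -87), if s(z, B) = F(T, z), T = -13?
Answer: -133484/3 ≈ -44495.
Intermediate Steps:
p(G) = -G*(4 + G)/3 (p(G) = -(G + 4)*(G + G)/6 = -(4 + G)*2*G/6 = -G*(4 + G)/3)
F(C, W) = (4 + W)*(14 + C) (F(C, W) = (14 + C)*(4 + W) = (4 + W)*(14 + C))
s(z, B) = 4 + z (s(z, B) = 56 + 4*(-13) + 14*z - 13*z = 56 - 52 + 14*z - 13*z = 4 + z)
(-31346 - 13127) + s(p(-11), -87) = (-31346 - 13127) + (4 - ⅓*(-11)*(4 - 11)) = -44473 + (4 - ⅓*(-11)*(-7)) = -44473 + (4 - 77/3) = -44473 - 65/3 = -133484/3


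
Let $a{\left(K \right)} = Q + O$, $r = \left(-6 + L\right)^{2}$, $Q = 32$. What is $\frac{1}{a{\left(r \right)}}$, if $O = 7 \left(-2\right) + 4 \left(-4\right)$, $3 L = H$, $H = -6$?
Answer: $\frac{1}{2} \approx 0.5$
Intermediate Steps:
$L = -2$ ($L = \frac{1}{3} \left(-6\right) = -2$)
$r = 64$ ($r = \left(-6 - 2\right)^{2} = \left(-8\right)^{2} = 64$)
$O = -30$ ($O = -14 - 16 = -30$)
$a{\left(K \right)} = 2$ ($a{\left(K \right)} = 32 - 30 = 2$)
$\frac{1}{a{\left(r \right)}} = \frac{1}{2}$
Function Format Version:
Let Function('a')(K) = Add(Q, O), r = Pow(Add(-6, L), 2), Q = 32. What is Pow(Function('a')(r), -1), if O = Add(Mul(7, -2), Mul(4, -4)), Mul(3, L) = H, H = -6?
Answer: Rational(1, 2) ≈ 0.50000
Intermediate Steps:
L = -2 (L = Mul(Rational(1, 3), -6) = -2)
r = 64 (r = Pow(Add(-6, -2), 2) = Pow(-8, 2) = 64)
O = -30 (O = Add(-14, -16) = -30)
Function('a')(K) = 2 (Function('a')(K) = Add(32, -30) = 2)
Pow(Function('a')(r), -1) = Pow(2, -1) = Rational(1, 2)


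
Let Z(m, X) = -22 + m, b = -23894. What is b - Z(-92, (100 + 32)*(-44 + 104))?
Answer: -23780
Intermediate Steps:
b - Z(-92, (100 + 32)*(-44 + 104)) = -23894 - (-22 - 92) = -23894 - 1*(-114) = -23894 + 114 = -23780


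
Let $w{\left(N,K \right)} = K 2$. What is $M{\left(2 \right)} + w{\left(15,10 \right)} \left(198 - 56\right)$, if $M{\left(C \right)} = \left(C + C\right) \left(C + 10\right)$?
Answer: $2888$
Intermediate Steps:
$w{\left(N,K \right)} = 2 K$
$M{\left(C \right)} = 2 C \left(10 + C\right)$
$M{\left(2 \right)} + w{\left(15,10 \right)} \left(198 - 56\right) = 2 \cdot 2 \left(10 + 2\right) + 2 \cdot 10 \left(198 - 56\right) = 2 \cdot 2 \cdot 12 + 20 \left(198 - 56\right) = 48 + 20 \cdot 142 = 48 + 2840 = 2888$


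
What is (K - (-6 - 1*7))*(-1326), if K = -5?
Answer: -10608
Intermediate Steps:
(K - (-6 - 1*7))*(-1326) = (-5 - (-6 - 1*7))*(-1326) = (-5 - (-6 - 7))*(-1326) = (-5 - 1*(-13))*(-1326) = (-5 + 13)*(-1326) = 8*(-1326) = -10608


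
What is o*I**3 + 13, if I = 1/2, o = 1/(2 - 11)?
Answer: 935/72 ≈ 12.986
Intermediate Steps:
o = -1/9 (o = 1/(-9) = -1/9 ≈ -0.11111)
I = 1/2 ≈ 0.50000
o*I**3 + 13 = -(1/2)**3/9 + 13 = -1/9*1/8 + 13 = -1/72 + 13 = 935/72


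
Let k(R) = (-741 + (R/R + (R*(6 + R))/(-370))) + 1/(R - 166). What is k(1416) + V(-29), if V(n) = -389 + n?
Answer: -305251463/46250 ≈ -6600.0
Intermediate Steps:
k(R) = -740 + 1/(-166 + R) - R*(6 + R)/370 (k(R) = (-741 + (1 + (R*(6 + R))*(-1/370))) + 1/(-166 + R) = (-741 + (1 - R*(6 + R)/370)) + 1/(-166 + R) = (-740 - R*(6 + R)/370) + 1/(-166 + R) = -740 + 1/(-166 + R) - R*(6 + R)/370)
k(1416) + V(-29) = (45451170 - 1*1416**3 - 272804*1416 + 160*1416**2)/(370*(-166 + 1416)) + (-389 - 29) = (1/370)*(45451170 - 1*2839159296 - 386290464 + 160*2005056)/1250 - 418 = (1/370)*(1/1250)*(45451170 - 2839159296 - 386290464 + 320808960) - 418 = (1/370)*(1/1250)*(-2859189630) - 418 = -285918963/46250 - 418 = -305251463/46250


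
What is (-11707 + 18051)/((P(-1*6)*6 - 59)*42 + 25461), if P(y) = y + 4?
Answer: 6344/22479 ≈ 0.28222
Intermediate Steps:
P(y) = 4 + y
(-11707 + 18051)/((P(-1*6)*6 - 59)*42 + 25461) = (-11707 + 18051)/(((4 - 1*6)*6 - 59)*42 + 25461) = 6344/(((4 - 6)*6 - 59)*42 + 25461) = 6344/((-2*6 - 59)*42 + 25461) = 6344/((-12 - 59)*42 + 25461) = 6344/(-71*42 + 25461) = 6344/(-2982 + 25461) = 6344/22479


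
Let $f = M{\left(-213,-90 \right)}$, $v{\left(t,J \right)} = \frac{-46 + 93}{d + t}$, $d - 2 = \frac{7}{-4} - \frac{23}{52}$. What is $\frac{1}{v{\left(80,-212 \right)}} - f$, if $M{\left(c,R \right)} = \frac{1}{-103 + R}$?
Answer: $\frac{401697}{235846} \approx 1.7032$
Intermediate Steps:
$d = - \frac{5}{26}$ ($d = 2 + \left(\frac{7}{-4} - \frac{23}{52}\right) = 2 + \left(7 \left(- \frac{1}{4}\right) - \frac{23}{52}\right) = 2 - \frac{57}{26} = - \frac{5}{26} \approx -0.19231$)
$v{\left(t,J \right)} = \frac{47}{- \frac{5}{26} + t}$ ($v{\left(t,J \right)} = \frac{-46 + 93}{- \frac{5}{26} + t} = \frac{47}{- \frac{5}{26} + t}$)
$f = - \frac{1}{193}$ ($f = \frac{1}{-103 - 90} = \frac{1}{-193} = - \frac{1}{193} \approx -0.0051813$)
$\frac{1}{v{\left(80,-212 \right)}} - f = \frac{1}{1222 \frac{1}{-5 + 26 \cdot 80}} - - \frac{1}{193} = \frac{1}{1222 \frac{1}{-5 + 2080}} + \frac{1}{193} = \frac{1}{1222 \cdot \frac{1}{2075}} + \frac{1}{193} = \frac{1}{\frac{1222}{2075}} + \frac{1}{193} = \frac{2075}{1222} + \frac{1}{193} = \frac{401697}{235846}$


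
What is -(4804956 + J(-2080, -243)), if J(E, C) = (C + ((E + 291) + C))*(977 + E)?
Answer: -7314281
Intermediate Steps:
J(E, C) = (977 + E)*(291 + E + 2*C) (J(E, C) = (C + ((291 + E) + C))*(977 + E) = (C + (291 + C + E))*(977 + E) = (291 + E + 2*C)*(977 + E) = (977 + E)*(291 + E + 2*C))
-(4804956 + J(-2080, -243)) = -(4804956 + (284307 + (-2080)² + 1268*(-2080) + 1954*(-243) + 2*(-243)*(-2080))) = -(4804956 + (284307 + 4326400 - 2637440 - 474822 + 1010880)) = -(4804956 + 2509325) = -1*7314281 = -7314281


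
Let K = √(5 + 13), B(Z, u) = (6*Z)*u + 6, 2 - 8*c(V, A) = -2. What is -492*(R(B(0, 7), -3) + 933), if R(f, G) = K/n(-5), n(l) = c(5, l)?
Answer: -459036 - 2952*√2 ≈ -4.6321e+5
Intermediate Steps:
c(V, A) = ½ (c(V, A) = ¼ - ⅛*(-2) = ¼ + ¼ = ½)
n(l) = ½
B(Z, u) = 6 + 6*Z*u (B(Z, u) = 6*Z*u + 6 = 6 + 6*Z*u)
K = 3*√2 (K = √18 = 3*√2 ≈ 4.2426)
R(f, G) = 6*√2 (R(f, G) = (3*√2)/(½) = (3*√2)*2 = 6*√2)
-492*(R(B(0, 7), -3) + 933) = -492*(6*√2 + 933) = -492*(933 + 6*√2) = -459036 - 2952*√2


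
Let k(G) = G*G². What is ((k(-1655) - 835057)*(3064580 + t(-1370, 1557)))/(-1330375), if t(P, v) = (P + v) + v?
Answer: 13902472101055968/1330375 ≈ 1.0450e+10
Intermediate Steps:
k(G) = G³
t(P, v) = P + 2*v
((k(-1655) - 835057)*(3064580 + t(-1370, 1557)))/(-1330375) = (((-1655)³ - 835057)*(3064580 + (-1370 + 2*1557)))/(-1330375) = ((-4533086375 - 835057)*(3064580 + (-1370 + 3114)))*(-1/1330375) = -4533921432*(3064580 + 1744)*(-1/1330375) = -4533921432*3066324*(-1/1330375) = -13902472101055968*(-1/1330375) = 13902472101055968/1330375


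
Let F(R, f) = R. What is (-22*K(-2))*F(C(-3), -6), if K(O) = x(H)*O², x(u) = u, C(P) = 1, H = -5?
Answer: 440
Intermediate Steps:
K(O) = -5*O²
(-22*K(-2))*F(C(-3), -6) = -(-110)*(-2)²*1 = -(-110)*4*1 = -22*(-20)*1 = 440*1 = 440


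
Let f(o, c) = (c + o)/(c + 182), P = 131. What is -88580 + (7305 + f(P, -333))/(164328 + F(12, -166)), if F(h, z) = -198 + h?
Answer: -2195493349103/24785442 ≈ -88580.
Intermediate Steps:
f(o, c) = (c + o)/(182 + c)
-88580 + (7305 + f(P, -333))/(164328 + F(12, -166)) = -88580 + (7305 + (-333 + 131)/(182 - 333))/(164328 + (-198 + 12)) = -88580 + (7305 - 202/(-151))/(164328 - 186) = -88580 + (7305 - 1/151*(-202))/164142 = -88580 + (7305 + 202/151)*(1/164142) = -88580 + (1103257/151)*(1/164142) = -88580 + 1103257/24785442 = -2195493349103/24785442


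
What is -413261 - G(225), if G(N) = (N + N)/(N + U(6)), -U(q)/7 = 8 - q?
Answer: -87198521/211 ≈ -4.1326e+5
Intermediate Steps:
U(q) = -56 + 7*q (U(q) = -7*(8 - q) = -56 + 7*q)
G(N) = 2*N/(-14 + N) (G(N) = (N + N)/(N + (-56 + 7*6)) = (2*N)/(N + (-56 + 42)) = (2*N)/(N - 14) = (2*N)/(-14 + N) = 2*N/(-14 + N))
-413261 - G(225) = -413261 - 2*225/(-14 + 225) = -413261 - 2*225/211 = -413261 - 1*450/211 = -413261 - 450/211 = -87198521/211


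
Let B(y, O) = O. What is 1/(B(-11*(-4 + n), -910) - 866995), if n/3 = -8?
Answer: -1/867905 ≈ -1.1522e-6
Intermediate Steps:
n = -24 (n = 3*(-8) = -24)
1/(B(-11*(-4 + n), -910) - 866995) = 1/(-910 - 866995) = 1/(-867905) = -1/867905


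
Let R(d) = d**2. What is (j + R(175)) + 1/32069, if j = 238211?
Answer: 8621301685/32069 ≈ 2.6884e+5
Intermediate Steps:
(j + R(175)) + 1/32069 = (238211 + 175**2) + 1/32069 = (238211 + 30625) + 1/32069 = 268836 + 1/32069 = 8621301685/32069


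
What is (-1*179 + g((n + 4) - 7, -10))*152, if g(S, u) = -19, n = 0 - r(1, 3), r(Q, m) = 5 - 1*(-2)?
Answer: -30096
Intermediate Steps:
r(Q, m) = 7 (r(Q, m) = 5 + 2 = 7)
n = -7 (n = 0 - 1*7 = 0 - 7 = -7)
(-1*179 + g((n + 4) - 7, -10))*152 = (-1*179 - 19)*152 = (-179 - 19)*152 = -198*152 = -30096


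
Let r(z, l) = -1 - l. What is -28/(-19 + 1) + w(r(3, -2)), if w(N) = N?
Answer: 23/9 ≈ 2.5556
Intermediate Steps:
-28/(-19 + 1) + w(r(3, -2)) = -28/(-19 + 1) + (-1 - 1*(-2)) = -28/(-18) + (-1 + 2) = -1/18*(-28) + 1 = 14/9 + 1 = 23/9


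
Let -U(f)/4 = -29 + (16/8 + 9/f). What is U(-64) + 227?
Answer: 5369/16 ≈ 335.56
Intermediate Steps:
U(f) = 108 - 36/f (U(f) = -4*(-29 + (16/8 + 9/f)) = -4*(-29 + (16*(⅛) + 9/f)) = -4*(-29 + (2 + 9/f)) = -4*(-27 + 9/f) = 108 - 36/f)
U(-64) + 227 = (108 - 36/(-64)) + 227 = (108 - 36*(-1/64)) + 227 = (108 + 9/16) + 227 = 1737/16 + 227 = 5369/16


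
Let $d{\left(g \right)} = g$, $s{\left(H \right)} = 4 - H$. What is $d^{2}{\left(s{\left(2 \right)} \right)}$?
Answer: $4$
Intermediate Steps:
$d^{2}{\left(s{\left(2 \right)} \right)} = \left(4 - 2\right)^{2} = 2^{2} = 4$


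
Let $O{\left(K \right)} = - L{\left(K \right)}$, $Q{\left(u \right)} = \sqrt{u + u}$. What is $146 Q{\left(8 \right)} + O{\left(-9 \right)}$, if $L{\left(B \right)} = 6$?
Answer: $578$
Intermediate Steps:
$Q{\left(u \right)} = \sqrt{2} \sqrt{u}$ ($Q{\left(u \right)} = \sqrt{2 u} = \sqrt{2} \sqrt{u}$)
$O{\left(K \right)} = -6$ ($O{\left(K \right)} = \left(-1\right) 6 = -6$)
$146 Q{\left(8 \right)} + O{\left(-9 \right)} = 146 \sqrt{2} \sqrt{8} - 6 = 146 \sqrt{2} \cdot 2 \sqrt{2} - 6 = 146 \cdot 4 - 6 = 584 - 6 = 578$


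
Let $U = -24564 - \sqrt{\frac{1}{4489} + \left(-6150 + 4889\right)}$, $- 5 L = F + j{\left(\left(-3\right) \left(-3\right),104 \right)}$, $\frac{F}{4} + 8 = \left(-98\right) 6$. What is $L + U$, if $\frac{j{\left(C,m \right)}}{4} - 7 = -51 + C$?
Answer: $- \frac{120296}{5} - \frac{2 i \sqrt{1415157}}{67} \approx -24059.0 - 35.511 i$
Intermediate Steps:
$j{\left(C,m \right)} = -176 + 4 C$ ($j{\left(C,m \right)} = 28 + 4 \left(-51 + C\right) = 28 + \left(-204 + 4 C\right) = -176 + 4 C$)
$F = -2384$ ($F = -32 + 4 \left(\left(-98\right) 6\right) = -32 + 4 \left(-588\right) = -32 - 2352 = -2384$)
$L = \frac{2524}{5}$ ($L = - \frac{-2384 - \left(176 - 4 \left(\left(-3\right) \left(-3\right)\right)\right)}{5} = - \frac{-2384 + \left(-176 + 4 \cdot 9\right)}{5} = - \frac{-2384 + \left(-176 + 36\right)}{5} = - \frac{-2384 - 140}{5} = \left(- \frac{1}{5}\right) \left(-2524\right) = \frac{2524}{5} \approx 504.8$)
$U = -24564 - \frac{2 i \sqrt{1415157}}{67}$ ($U = -24564 - \sqrt{\frac{1}{4489} - 1261} = -24564 - \sqrt{- \frac{5660628}{4489}} = -24564 - \frac{2 i \sqrt{1415157}}{67} \approx -24564.0 - 35.511 i$)
$L + U = \frac{2524}{5} - \left(24564 + \frac{2 i \sqrt{1415157}}{67}\right) = - \frac{120296}{5} - \frac{2 i \sqrt{1415157}}{67}$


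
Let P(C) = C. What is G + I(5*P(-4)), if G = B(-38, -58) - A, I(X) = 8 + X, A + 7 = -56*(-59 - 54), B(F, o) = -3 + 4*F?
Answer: -6488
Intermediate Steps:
A = 6321 (A = -7 - 56*(-59 - 54) = -7 - 56*(-113) = -7 + 6328 = 6321)
G = -6476 (G = (-3 + 4*(-38)) - 1*6321 = (-3 - 152) - 6321 = -155 - 6321 = -6476)
G + I(5*P(-4)) = -6476 + (8 + 5*(-4)) = -6476 + (8 - 20) = -6476 - 12 = -6488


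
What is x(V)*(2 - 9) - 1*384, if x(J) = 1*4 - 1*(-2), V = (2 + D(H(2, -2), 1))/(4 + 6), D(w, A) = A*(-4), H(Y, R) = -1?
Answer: -426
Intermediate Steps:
D(w, A) = -4*A
V = -⅕ (V = (2 - 4*1)/(4 + 6) = (2 - 4)/10 = -2*⅒ = -⅕ ≈ -0.20000)
x(J) = 6 (x(J) = 4 + 2 = 6)
x(V)*(2 - 9) - 1*384 = 6*(2 - 9) - 1*384 = 6*(-7) - 384 = -42 - 384 = -426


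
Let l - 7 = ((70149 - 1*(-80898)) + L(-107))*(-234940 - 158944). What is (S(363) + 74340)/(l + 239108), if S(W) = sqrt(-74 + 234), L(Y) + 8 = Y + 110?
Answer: -74340/59492788013 - 4*sqrt(10)/59492788013 ≈ -1.2498e-6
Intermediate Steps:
L(Y) = 102 + Y (L(Y) = -8 + (Y + 110) = -8 + (110 + Y) = 102 + Y)
l = -59493027121 (l = 7 + ((70149 - 1*(-80898)) + (102 - 107))*(-234940 - 158944) = 7 + ((70149 + 80898) - 5)*(-393884) = 7 + (151047 - 5)*(-393884) = 7 + 151042*(-393884) = 7 - 59493027128 = -59493027121)
S(W) = 4*sqrt(10) (S(W) = sqrt(160) = 4*sqrt(10))
(S(363) + 74340)/(l + 239108) = (4*sqrt(10) + 74340)/(-59493027121 + 239108) = (74340 + 4*sqrt(10))/(-59492788013) = (74340 + 4*sqrt(10))*(-1/59492788013) = -74340/59492788013 - 4*sqrt(10)/59492788013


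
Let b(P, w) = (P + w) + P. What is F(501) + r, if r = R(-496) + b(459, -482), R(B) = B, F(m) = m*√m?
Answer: -60 + 501*√501 ≈ 11154.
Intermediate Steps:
F(m) = m^(3/2)
b(P, w) = w + 2*P
r = -60 (r = -496 + (-482 + 2*459) = -496 + (-482 + 918) = -496 + 436 = -60)
F(501) + r = 501^(3/2) - 60 = 501*√501 - 60 = -60 + 501*√501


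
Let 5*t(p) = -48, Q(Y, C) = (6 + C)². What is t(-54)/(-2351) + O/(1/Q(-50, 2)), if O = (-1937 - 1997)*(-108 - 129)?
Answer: 701431570608/11755 ≈ 5.9671e+7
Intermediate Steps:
t(p) = -48/5 (t(p) = (⅕)*(-48) = -48/5)
O = 932358 (O = -3934*(-237) = 932358)
t(-54)/(-2351) + O/(1/Q(-50, 2)) = -48/5/(-2351) + 932358/(1/((6 + 2)²)) = -48/5*(-1/2351) + 932358/(1/(8²)) = 48/11755 + 932358/(1/64) = 48/11755 + 932358*64 = 48/11755 + 59670912 = 701431570608/11755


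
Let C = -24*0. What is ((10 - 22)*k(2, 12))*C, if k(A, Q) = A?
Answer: 0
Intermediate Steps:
C = 0
((10 - 22)*k(2, 12))*C = ((10 - 22)*2)*0 = -12*2*0 = -24*0 = 0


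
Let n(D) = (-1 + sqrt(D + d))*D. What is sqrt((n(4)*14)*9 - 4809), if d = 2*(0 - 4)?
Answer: sqrt(-5313 + 1008*I) ≈ 6.8839 + 73.215*I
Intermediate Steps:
d = -8 (d = 2*(-4) = -8)
n(D) = D*(-1 + sqrt(-8 + D)) (n(D) = (-1 + sqrt(D - 8))*D = (-1 + sqrt(-8 + D))*D = D*(-1 + sqrt(-8 + D)))
sqrt((n(4)*14)*9 - 4809) = sqrt(((4*(-1 + sqrt(-8 + 4)))*14)*9 - 4809) = sqrt(((4*(-1 + sqrt(-4)))*14)*9 - 4809) = sqrt(((4*(-1 + 2*I))*14)*9 - 4809) = sqrt(((-4 + 8*I)*14)*9 - 4809) = sqrt((-56 + 112*I)*9 - 4809) = sqrt((-504 + 1008*I) - 4809) = sqrt(-5313 + 1008*I)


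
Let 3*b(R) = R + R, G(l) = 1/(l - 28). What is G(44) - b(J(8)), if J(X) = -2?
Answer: 67/48 ≈ 1.3958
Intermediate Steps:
G(l) = 1/(-28 + l)
b(R) = 2*R/3 (b(R) = (R + R)/3 = (2*R)/3 = 2*R/3)
G(44) - b(J(8)) = 1/(-28 + 44) - 2*(-2)/3 = 1/16 - 1*(-4/3) = 1/16 + 4/3 = 67/48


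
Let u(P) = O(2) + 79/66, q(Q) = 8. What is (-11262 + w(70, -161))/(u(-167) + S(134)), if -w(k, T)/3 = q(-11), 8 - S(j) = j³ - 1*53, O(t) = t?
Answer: 744876/158798627 ≈ 0.0046907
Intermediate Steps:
S(j) = 61 - j³ (S(j) = 8 - (j³ - 1*53) = 8 - (j³ - 53) = 8 - (-53 + j³) = 8 + (53 - j³) = 61 - j³)
w(k, T) = -24 (w(k, T) = -3*8 = -24)
u(P) = 211/66 (u(P) = 2 + 79/66 = 211/66)
(-11262 + w(70, -161))/(u(-167) + S(134)) = (-11262 - 24)/(211/66 + (61 - 1*134³)) = -11286/(211/66 + (61 - 1*2406104)) = -11286/(211/66 + (61 - 2406104)) = -11286/(211/66 - 2406043) = -11286/(-158798627/66) = -11286*(-66/158798627) = 744876/158798627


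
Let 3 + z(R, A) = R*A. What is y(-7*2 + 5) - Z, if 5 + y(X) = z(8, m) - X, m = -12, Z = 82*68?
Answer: -5671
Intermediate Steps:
Z = 5576
z(R, A) = -3 + A*R (z(R, A) = -3 + R*A = -3 + A*R)
y(X) = -104 - X (y(X) = -5 + ((-3 - 12*8) - X) = -5 + ((-3 - 96) - X) = -5 + (-99 - X) = -104 - X)
y(-7*2 + 5) - Z = (-104 - (-7*2 + 5)) - 1*5576 = (-104 - (-14 + 5)) - 5576 = (-104 - 1*(-9)) - 5576 = (-104 + 9) - 5576 = -95 - 5576 = -5671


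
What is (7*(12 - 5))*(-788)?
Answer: -38612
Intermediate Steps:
(7*(12 - 5))*(-788) = (7*7)*(-788) = 49*(-788) = -38612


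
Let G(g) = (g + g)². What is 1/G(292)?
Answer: 1/341056 ≈ 2.9321e-6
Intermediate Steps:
G(g) = 4*g² (G(g) = (2*g)² = 4*g²)
1/G(292) = 1/(4*292²) = 1/(4*85264) = 1/341056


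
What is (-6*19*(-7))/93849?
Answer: 38/4469 ≈ 0.0085030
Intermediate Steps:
(-6*19*(-7))/93849 = -114*(-7)*(1/93849) = 798*(1/93849) = 38/4469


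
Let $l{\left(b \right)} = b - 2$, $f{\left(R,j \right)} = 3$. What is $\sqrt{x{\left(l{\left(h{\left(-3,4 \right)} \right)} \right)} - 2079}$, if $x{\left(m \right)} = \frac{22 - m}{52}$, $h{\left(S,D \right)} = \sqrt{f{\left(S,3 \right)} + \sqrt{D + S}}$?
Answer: $\frac{17 i \sqrt{4862}}{26} \approx 45.591 i$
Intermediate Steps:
$h{\left(S,D \right)} = \sqrt{3 + \sqrt{D + S}}$
$l{\left(b \right)} = -2 + b$
$x{\left(m \right)} = \frac{11}{26} - \frac{m}{52}$ ($x{\left(m \right)} = \left(22 - m\right) \frac{1}{52} = \frac{11}{26} - \frac{m}{52}$)
$\sqrt{x{\left(l{\left(h{\left(-3,4 \right)} \right)} \right)} - 2079} = \sqrt{\left(\frac{11}{26} - \frac{-2 + \sqrt{3 + \sqrt{4 - 3}}}{52}\right) - 2079} = \sqrt{\left(\frac{11}{26} - \frac{-2 + \sqrt{3 + \sqrt{1}}}{52}\right) - 2079} = \sqrt{\left(\frac{11}{26} - \frac{-2 + \sqrt{3 + 1}}{52}\right) - 2079} = \sqrt{\left(\frac{11}{26} - \frac{-2 + \sqrt{4}}{52}\right) - 2079} = \sqrt{\left(\frac{11}{26} - \frac{-2 + 2}{52}\right) - 2079} = \sqrt{\left(\frac{11}{26} - 0\right) - 2079} = \sqrt{\left(\frac{11}{26} + 0\right) - 2079} = \sqrt{\frac{11}{26} - 2079} = \sqrt{- \frac{54043}{26}} = \frac{17 i \sqrt{4862}}{26}$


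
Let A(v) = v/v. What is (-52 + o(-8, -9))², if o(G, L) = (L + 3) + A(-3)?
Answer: 3249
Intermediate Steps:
A(v) = 1
o(G, L) = 4 + L (o(G, L) = (L + 3) + 1 = (3 + L) + 1 = 4 + L)
(-52 + o(-8, -9))² = (-52 + (4 - 9))² = (-52 - 5)² = (-57)² = 3249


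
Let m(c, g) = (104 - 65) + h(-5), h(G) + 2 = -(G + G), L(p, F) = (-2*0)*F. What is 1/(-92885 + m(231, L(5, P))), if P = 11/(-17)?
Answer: -1/92838 ≈ -1.0771e-5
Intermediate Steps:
P = -11/17 (P = 11*(-1/17) = -11/17 ≈ -0.64706)
L(p, F) = 0 (L(p, F) = 0*F = 0)
h(G) = -2 - 2*G (h(G) = -2 - (G + G) = -2 - 2*G)
m(c, g) = 47 (m(c, g) = (104 - 65) + (-2 - 2*(-5)) = 39 + (-2 + 10) = 39 + 8 = 47)
1/(-92885 + m(231, L(5, P))) = 1/(-92885 + 47) = 1/(-92838) = -1/92838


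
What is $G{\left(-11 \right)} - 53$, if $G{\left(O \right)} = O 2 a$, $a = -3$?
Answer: $13$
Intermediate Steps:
$G{\left(O \right)} = - 6 O$ ($G{\left(O \right)} = O 2 \left(-3\right) = 2 O \left(-3\right) = - 6 O$)
$G{\left(-11 \right)} - 53 = \left(-6\right) \left(-11\right) - 53 = 66 - 53 = 13$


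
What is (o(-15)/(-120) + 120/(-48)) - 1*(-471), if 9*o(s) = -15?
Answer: 33733/72 ≈ 468.51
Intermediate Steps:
o(s) = -5/3 (o(s) = (1/9)*(-15) = -5/3)
(o(-15)/(-120) + 120/(-48)) - 1*(-471) = (-5/3/(-120) + 120/(-48)) - 1*(-471) = (-5/3*(-1/120) + 120*(-1/48)) + 471 = (1/72 - 5/2) + 471 = -179/72 + 471 = 33733/72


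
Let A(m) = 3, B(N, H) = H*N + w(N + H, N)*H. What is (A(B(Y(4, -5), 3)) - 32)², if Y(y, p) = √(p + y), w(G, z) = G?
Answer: 841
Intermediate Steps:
B(N, H) = H*N + H*(H + N) (B(N, H) = H*N + (N + H)*H = H*N + (H + N)*H = H*N + H*(H + N))
(A(B(Y(4, -5), 3)) - 32)² = (3 - 32)² = (-29)² = 841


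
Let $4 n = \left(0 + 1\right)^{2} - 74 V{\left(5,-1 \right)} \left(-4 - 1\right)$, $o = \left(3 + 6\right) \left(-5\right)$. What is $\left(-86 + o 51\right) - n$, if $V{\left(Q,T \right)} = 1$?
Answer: $- \frac{9895}{4} \approx -2473.8$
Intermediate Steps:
$o = -45$ ($o = 9 \left(-5\right) = -45$)
$n = \frac{371}{4}$ ($n = \frac{\left(0 + 1\right)^{2} - 74 \cdot 1 \left(-4 - 1\right)}{4} = \frac{1^{2} - 74 \cdot 1 \left(-5\right)}{4} = \frac{1 - -370}{4} = \frac{1 + 370}{4} = \frac{1}{4} \cdot 371 = \frac{371}{4} \approx 92.75$)
$\left(-86 + o 51\right) - n = \left(-86 - 2295\right) - \frac{371}{4} = -2381 - \frac{371}{4} = - \frac{9895}{4}$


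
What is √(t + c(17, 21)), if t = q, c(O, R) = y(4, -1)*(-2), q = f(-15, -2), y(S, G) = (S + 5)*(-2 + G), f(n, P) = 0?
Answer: 3*√6 ≈ 7.3485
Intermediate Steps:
y(S, G) = (-2 + G)*(5 + S) (y(S, G) = (5 + S)*(-2 + G) = (-2 + G)*(5 + S))
q = 0
c(O, R) = 54 (c(O, R) = (-10 - 2*4 + 5*(-1) - 1*4)*(-2) = (-10 - 8 - 5 - 4)*(-2) = -27*(-2) = 54)
t = 0
√(t + c(17, 21)) = √(0 + 54) = √54 = 3*√6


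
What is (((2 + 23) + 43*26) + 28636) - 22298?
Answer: 7481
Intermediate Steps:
(((2 + 23) + 43*26) + 28636) - 22298 = ((25 + 1118) + 28636) - 22298 = (1143 + 28636) - 22298 = 29779 - 22298 = 7481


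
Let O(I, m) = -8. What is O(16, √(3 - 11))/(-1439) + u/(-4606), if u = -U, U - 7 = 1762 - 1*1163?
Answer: 454441/3314017 ≈ 0.13713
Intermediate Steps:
U = 606 (U = 7 + (1762 - 1*1163) = 7 + (1762 - 1163) = 7 + 599 = 606)
u = -606 (u = -1*606 = -606)
O(16, √(3 - 11))/(-1439) + u/(-4606) = -8/(-1439) - 606/(-4606) = -8*(-1/1439) - 606*(-1/4606) = 8/1439 + 303/2303 = 454441/3314017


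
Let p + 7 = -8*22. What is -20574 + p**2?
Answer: 12915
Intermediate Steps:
p = -183 (p = -7 - 8*22 = -7 - 176 = -183)
-20574 + p**2 = -20574 + (-183)**2 = -20574 + 33489 = 12915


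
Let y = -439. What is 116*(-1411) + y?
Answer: -164115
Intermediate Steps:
116*(-1411) + y = 116*(-1411) - 439 = -163676 - 439 = -164115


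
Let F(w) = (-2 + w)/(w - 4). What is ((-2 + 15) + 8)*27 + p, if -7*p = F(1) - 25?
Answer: 11981/21 ≈ 570.52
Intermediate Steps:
F(w) = (-2 + w)/(-4 + w)
p = 74/21 (p = -((-2 + 1)/(-4 + 1) - 25)/7 = -(-1/(-3) - 25)/7 = -(-⅓*(-1) - 25)/7 = -(⅓ - 25)/7 = -⅐*(-74/3) = 74/21 ≈ 3.5238)
((-2 + 15) + 8)*27 + p = ((-2 + 15) + 8)*27 + 74/21 = (13 + 8)*27 + 74/21 = 21*27 + 74/21 = 567 + 74/21 = 11981/21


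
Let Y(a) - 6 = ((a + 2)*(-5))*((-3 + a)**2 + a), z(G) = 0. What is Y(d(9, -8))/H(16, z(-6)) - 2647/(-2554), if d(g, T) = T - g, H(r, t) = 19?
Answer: 73429267/48526 ≈ 1513.2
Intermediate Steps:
Y(a) = 6 + (-10 - 5*a)*(a + (-3 + a)**2) (Y(a) = 6 + ((a + 2)*(-5))*((-3 + a)**2 + a) = 6 + ((2 + a)*(-5))*(a + (-3 + a)**2) = 6 + (-10 - 5*a)*(a + (-3 + a)**2))
Y(d(9, -8))/H(16, z(-6)) - 2647/(-2554) = (-84 - 5*(-8 - 1*9)**3 + 5*(-8 - 1*9) + 15*(-8 - 1*9)**2)/19 - 2647/(-2554) = (-84 - 5*(-8 - 9)**3 + 5*(-8 - 9) + 15*(-8 - 9)**2)*(1/19) - 2647*(-1/2554) = (-84 - 5*(-17)**3 + 5*(-17) + 15*(-17)**2)*(1/19) + 2647/2554 = (-84 - 5*(-4913) - 85 + 15*289)*(1/19) + 2647/2554 = (-84 + 24565 - 85 + 4335)*(1/19) + 2647/2554 = 28731*(1/19) + 2647/2554 = 28731/19 + 2647/2554 = 73429267/48526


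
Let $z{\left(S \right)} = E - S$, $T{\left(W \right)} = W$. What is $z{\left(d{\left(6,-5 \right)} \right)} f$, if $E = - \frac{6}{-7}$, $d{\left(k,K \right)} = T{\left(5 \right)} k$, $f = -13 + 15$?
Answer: $- \frac{408}{7} \approx -58.286$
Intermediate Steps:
$f = 2$
$d{\left(k,K \right)} = 5 k$
$E = \frac{6}{7}$ ($E = \left(-6\right) \left(- \frac{1}{7}\right) = \frac{6}{7} \approx 0.85714$)
$z{\left(S \right)} = \frac{6}{7} - S$
$z{\left(d{\left(6,-5 \right)} \right)} f = \left(\frac{6}{7} - 5 \cdot 6\right) 2 = \left(\frac{6}{7} - 30\right) 2 = \left(- \frac{204}{7}\right) 2 = - \frac{408}{7}$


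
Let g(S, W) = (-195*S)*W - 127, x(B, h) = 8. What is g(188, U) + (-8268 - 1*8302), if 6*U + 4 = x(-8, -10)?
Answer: -41137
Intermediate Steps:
U = ⅔ (U = -⅔ + (⅙)*8 = -⅔ + 4/3 = ⅔ ≈ 0.66667)
g(S, W) = -127 - 195*S*W (g(S, W) = -195*S*W - 127 = -127 - 195*S*W)
g(188, U) + (-8268 - 1*8302) = (-127 - 195*188*⅔) + (-8268 - 1*8302) = (-127 - 24440) + (-8268 - 8302) = -24567 - 16570 = -41137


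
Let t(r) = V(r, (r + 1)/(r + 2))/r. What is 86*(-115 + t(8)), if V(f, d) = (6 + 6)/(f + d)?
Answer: -878920/89 ≈ -9875.5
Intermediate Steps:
V(f, d) = 12/(d + f)
t(r) = 12/(r*(r + (1 + r)/(2 + r))) (t(r) = (12/((r + 1)/(r + 2) + r))/r = (12/((1 + r)/(2 + r) + r))/r = (12/(r + (1 + r)/(2 + r)))/r = 12/(r*(r + (1 + r)/(2 + r))))
86*(-115 + t(8)) = 86*(-115 + 12*(2 + 8)/(8*(1 + 8 + 8*(2 + 8)))) = 86*(-115 + 12*(⅛)*10/(1 + 8 + 8*10)) = 86*(-115 + 12*(⅛)*10/(1 + 8 + 80)) = 86*(-115 + 12*(⅛)*10/89) = 86*(-115 + 12*(⅛)*(1/89)*10) = 86*(-115 + 15/89) = 86*(-10220/89) = -878920/89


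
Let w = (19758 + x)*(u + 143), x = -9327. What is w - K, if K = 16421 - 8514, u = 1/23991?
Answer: 11865360299/7997 ≈ 1.4837e+6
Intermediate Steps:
u = 1/23991 ≈ 4.1682e-5
K = 7907
w = 11928592578/7997 (w = (19758 - 9327)*(1/23991 + 143) = 10431*(3430714/23991) = 11928592578/7997 ≈ 1.4916e+6)
w - K = 11928592578/7997 - 1*7907 = 11928592578/7997 - 7907 = 11865360299/7997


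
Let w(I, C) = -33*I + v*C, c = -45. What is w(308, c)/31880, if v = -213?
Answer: -579/31880 ≈ -0.018162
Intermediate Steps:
w(I, C) = -213*C - 33*I (w(I, C) = -33*I - 213*C = -213*C - 33*I)
w(308, c)/31880 = (-213*(-45) - 33*308)/31880 = (9585 - 10164)*(1/31880) = -579*1/31880 = -579/31880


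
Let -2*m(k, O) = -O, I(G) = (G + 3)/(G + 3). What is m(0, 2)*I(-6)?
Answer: 1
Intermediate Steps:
I(G) = 1 (I(G) = (3 + G)/(3 + G) = 1)
m(k, O) = O/2 (m(k, O) = -(-1)*O/2 = O/2)
m(0, 2)*I(-6) = ((½)*2)*1 = 1*1 = 1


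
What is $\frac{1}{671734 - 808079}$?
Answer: $- \frac{1}{136345} \approx -7.3343 \cdot 10^{-6}$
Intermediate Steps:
$\frac{1}{671734 - 808079} = \frac{1}{-136345} = - \frac{1}{136345}$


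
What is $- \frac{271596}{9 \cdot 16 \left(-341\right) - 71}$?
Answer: $\frac{271596}{49175} \approx 5.523$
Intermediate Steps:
$- \frac{271596}{9 \cdot 16 \left(-341\right) - 71} = - \frac{271596}{144 \left(-341\right) - 71} = - \frac{271596}{-49104 - 71} = - \frac{271596}{-49175} = \left(-271596\right) \left(- \frac{1}{49175}\right) = \frac{271596}{49175}$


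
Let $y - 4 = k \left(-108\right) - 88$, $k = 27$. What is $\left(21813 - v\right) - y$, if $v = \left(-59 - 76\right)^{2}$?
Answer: $6588$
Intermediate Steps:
$v = 18225$ ($v = \left(-135\right)^{2} = 18225$)
$y = -3000$ ($y = 4 + \left(27 \left(-108\right) - 88\right) = 4 - 3004 = -3000$)
$\left(21813 - v\right) - y = \left(21813 - 18225\right) - -3000 = \left(21813 - 18225\right) + 3000 = 3588 + 3000 = 6588$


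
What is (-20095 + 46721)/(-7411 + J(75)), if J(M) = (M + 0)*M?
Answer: -13313/893 ≈ -14.908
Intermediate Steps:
J(M) = M**2 (J(M) = M*M = M**2)
(-20095 + 46721)/(-7411 + J(75)) = (-20095 + 46721)/(-7411 + 75**2) = 26626/(-7411 + 5625) = 26626/(-1786) = 26626*(-1/1786) = -13313/893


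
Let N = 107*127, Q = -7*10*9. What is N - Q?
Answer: 14219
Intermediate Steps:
Q = -630 (Q = -70*9 = -630)
N = 13589
N - Q = 13589 - 1*(-630) = 13589 + 630 = 14219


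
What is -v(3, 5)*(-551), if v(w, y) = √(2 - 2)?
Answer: 0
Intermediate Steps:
v(w, y) = 0 (v(w, y) = √0 = 0)
-v(3, 5)*(-551) = -0*(-551) = -1*0 = 0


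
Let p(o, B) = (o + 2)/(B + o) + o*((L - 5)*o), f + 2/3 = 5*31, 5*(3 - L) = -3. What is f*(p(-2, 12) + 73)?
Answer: 156031/15 ≈ 10402.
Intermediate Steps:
L = 18/5 (L = 3 - 1/5*(-3) = 3 + 3/5 = 18/5 ≈ 3.6000)
f = 463/3 (f = -2/3 + 5*31 = -2/3 + 155 = 463/3 ≈ 154.33)
p(o, B) = -7*o**2/5 + (2 + o)/(B + o) (p(o, B) = (o + 2)/(B + o) + o*((18/5 - 5)*o) = (2 + o)/(B + o) + o*(-7*o/5) = (2 + o)/(B + o) - 7*o**2/5 = -7*o**2/5 + (2 + o)/(B + o))
f*(p(-2, 12) + 73) = 463*((2 - 2 - 7/5*(-2)**3 - 7/5*12*(-2)**2)/(12 - 2) + 73)/3 = 463*((2 - 2 - 7/5*(-8) - 7/5*12*4)/10 + 73)/3 = 463*((2 - 2 + 56/5 - 336/5)/10 + 73)/3 = 463*((1/10)*(-56) + 73)/3 = 463*(-28/5 + 73)/3 = (463/3)*(337/5) = 156031/15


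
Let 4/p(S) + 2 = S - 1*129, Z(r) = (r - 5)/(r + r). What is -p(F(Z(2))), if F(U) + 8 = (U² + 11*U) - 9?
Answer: 64/2491 ≈ 0.025692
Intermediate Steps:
Z(r) = (-5 + r)/(2*r) (Z(r) = (-5 + r)/((2*r)) = (-5 + r)*(1/(2*r)) = (-5 + r)/(2*r))
F(U) = -17 + U² + 11*U (F(U) = -8 + ((U² + 11*U) - 9) = -8 + (-9 + U² + 11*U) = -17 + U² + 11*U)
p(S) = 4/(-131 + S) (p(S) = 4/(-2 + (S - 1*129)) = 4/(-2 + (S - 129)) = 4/(-2 + (-129 + S)) = 4/(-131 + S))
-p(F(Z(2))) = -4/(-131 + (-17 + ((½)*(-5 + 2)/2)² + 11*((½)*(-5 + 2)/2))) = -4/(-131 + (-17 + ((½)*(½)*(-3))² + 11*((½)*(½)*(-3)))) = -4/(-131 + (-17 + (-¾)² + 11*(-¾))) = -4/(-131 + (-17 + 9/16 - 33/4)) = -4/(-131 - 395/16) = -4/(-2491/16) = -4*(-16)/2491 = -1*(-64/2491) = 64/2491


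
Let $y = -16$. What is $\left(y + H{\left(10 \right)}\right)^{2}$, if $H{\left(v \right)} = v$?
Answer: $36$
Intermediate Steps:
$\left(y + H{\left(10 \right)}\right)^{2} = \left(-16 + 10\right)^{2} = \left(-6\right)^{2} = 36$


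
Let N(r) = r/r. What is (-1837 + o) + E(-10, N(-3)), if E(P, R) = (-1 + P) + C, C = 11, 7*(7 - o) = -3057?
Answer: -9753/7 ≈ -1393.3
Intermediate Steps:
o = 3106/7 (o = 7 - ⅐*(-3057) = 7 + 3057/7 = 3106/7 ≈ 443.71)
N(r) = 1
E(P, R) = 10 + P (E(P, R) = (-1 + P) + 11 = 10 + P)
(-1837 + o) + E(-10, N(-3)) = (-1837 + 3106/7) + (10 - 10) = -9753/7 + 0 = -9753/7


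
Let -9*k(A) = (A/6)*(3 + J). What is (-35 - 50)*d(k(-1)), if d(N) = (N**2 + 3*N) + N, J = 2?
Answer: -93925/2916 ≈ -32.210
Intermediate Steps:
k(A) = -5*A/54 (k(A) = -A/6*(3 + 2)/9 = -A*(1/6)*5/9 = -A/6*5/9 = -5*A/54)
d(N) = N**2 + 4*N
(-35 - 50)*d(k(-1)) = (-35 - 50)*((-5/54*(-1))*(4 - 5/54*(-1))) = -425*(4 + 5/54)/54 = -425*221/(54*54) = -85*1105/2916 = -93925/2916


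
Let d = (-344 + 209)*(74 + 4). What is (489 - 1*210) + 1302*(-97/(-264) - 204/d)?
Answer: 20144389/25740 ≈ 782.61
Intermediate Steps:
d = -10530 (d = -135*78 = -10530)
(489 - 1*210) + 1302*(-97/(-264) - 204/d) = (489 - 1*210) + 1302*(-97/(-264) - 204/(-10530)) = (489 - 210) + 1302*(-97*(-1/264) - 204*(-1/10530)) = 279 + 1302*(97/264 + 34/1755) = 279 + 1302*(59737/154440) = 279 + 12962929/25740 = 20144389/25740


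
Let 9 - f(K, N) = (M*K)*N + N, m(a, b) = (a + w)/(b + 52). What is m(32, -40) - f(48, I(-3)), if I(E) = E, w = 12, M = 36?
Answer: -15577/3 ≈ -5192.3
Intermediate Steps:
m(a, b) = (12 + a)/(52 + b) (m(a, b) = (a + 12)/(b + 52) = (12 + a)/(52 + b))
f(K, N) = 9 - N - 36*K*N (f(K, N) = 9 - ((36*K)*N + N) = 9 - (36*K*N + N) = 9 - (N + 36*K*N) = 9 + (-N - 36*K*N) = 9 - N - 36*K*N)
m(32, -40) - f(48, I(-3)) = (12 + 32)/(52 - 40) - (9 - 1*(-3) - 36*48*(-3)) = 44/12 - (9 + 3 + 5184) = (1/12)*44 - 1*5196 = 11/3 - 5196 = -15577/3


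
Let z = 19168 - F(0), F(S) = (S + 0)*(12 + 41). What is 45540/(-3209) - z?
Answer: -61555652/3209 ≈ -19182.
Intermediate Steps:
F(S) = 53*S (F(S) = S*53 = 53*S)
z = 19168 (z = 19168 - 53*0 = 19168 - 1*0 = 19168 + 0 = 19168)
45540/(-3209) - z = 45540/(-3209) - 1*19168 = 45540*(-1/3209) - 19168 = -45540/3209 - 19168 = -61555652/3209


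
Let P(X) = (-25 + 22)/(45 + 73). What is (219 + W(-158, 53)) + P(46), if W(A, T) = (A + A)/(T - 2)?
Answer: 1280501/6018 ≈ 212.78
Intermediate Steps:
P(X) = -3/118
W(A, T) = 2*A/(-2 + T) (W(A, T) = (2*A)/(-2 + T) = 2*A/(-2 + T))
(219 + W(-158, 53)) + P(46) = (219 + 2*(-158)/(-2 + 53)) - 3/118 = (219 + 2*(-158)/51) - 3/118 = (219 + 2*(-158)*(1/51)) - 3/118 = (219 - 316/51) - 3/118 = 10853/51 - 3/118 = 1280501/6018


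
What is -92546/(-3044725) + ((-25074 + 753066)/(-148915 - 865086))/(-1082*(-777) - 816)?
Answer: 4378626128115006/144059034080063225 ≈ 0.030395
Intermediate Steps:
-92546/(-3044725) + ((-25074 + 753066)/(-148915 - 865086))/(-1082*(-777) - 816) = -92546*(-1/3044725) + (727992/(-1014001))/(840714 - 816) = 92546/3044725 + (727992*(-1/1014001))/839898 = 92546/3044725 - 727992/1014001*1/839898 = 92546/3044725 - 40444/47314300661 = 4378626128115006/144059034080063225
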